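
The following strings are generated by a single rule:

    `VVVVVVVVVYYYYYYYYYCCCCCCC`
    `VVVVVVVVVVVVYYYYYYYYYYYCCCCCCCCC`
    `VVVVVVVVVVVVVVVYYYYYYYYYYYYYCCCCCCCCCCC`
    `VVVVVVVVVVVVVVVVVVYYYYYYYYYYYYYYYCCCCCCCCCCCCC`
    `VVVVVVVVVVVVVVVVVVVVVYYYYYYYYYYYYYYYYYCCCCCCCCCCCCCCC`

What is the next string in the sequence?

VVVVVVVVVVVVVVVVVVVVVVVVYYYYYYYYYYYYYYYYYYYCCCCCCCCCCCCCCCCC

Term n consists of 3n V's, followed by 2n+3 Y's, followed by 2n+1 C's, where the shown terms are n = 3, 4, 5, 6, 7.
For the next term, n = 8, so the run lengths are 24, 19, 17.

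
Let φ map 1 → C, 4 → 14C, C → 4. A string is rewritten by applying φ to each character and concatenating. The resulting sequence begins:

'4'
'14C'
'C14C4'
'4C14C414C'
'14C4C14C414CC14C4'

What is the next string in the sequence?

φ(14C4C14C414CC14C4) expands symbol-by-symbol to C 14C 4 14C 4 C 14C 4 14C C 14C 4 4 C 14C 4 14C; joining the 17 pieces gives the next term.

C14C414C4C14C414CC14C44C14C414C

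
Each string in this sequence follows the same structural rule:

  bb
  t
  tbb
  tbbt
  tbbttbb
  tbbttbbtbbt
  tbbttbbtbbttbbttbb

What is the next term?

tbbttbbtbbttbbttbbtbbttbbtbbt

From term 3 onward, concatenate the last term with the second-to-last: t·bb = tbb, tbb·t = tbbt, …
So term 8 is tbbttbbtbbttbbttbb·tbbttbbtbbt.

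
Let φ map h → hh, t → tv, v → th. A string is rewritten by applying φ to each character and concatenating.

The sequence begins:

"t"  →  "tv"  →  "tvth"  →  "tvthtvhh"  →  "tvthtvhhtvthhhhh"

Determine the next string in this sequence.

φ(tvthtvhhtvthhhhh) expands symbol-by-symbol to tv th tv hh tv th hh hh tv th tv hh hh hh hh hh; joining the 16 pieces gives the next term.

tvthtvhhtvthhhhhtvthtvhhhhhhhhhh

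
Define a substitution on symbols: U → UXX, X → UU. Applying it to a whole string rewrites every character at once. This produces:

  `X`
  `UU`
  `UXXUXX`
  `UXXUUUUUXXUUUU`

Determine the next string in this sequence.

Applying the rule to each of the 14 symbols of UXXUUUUUXXUUUU gives the pieces UXX UU UU UXX UXX UXX UXX UXX UU UU UXX UXX UXX UXX, which concatenate to the answer.

UXXUUUUUXXUXXUXXUXXUXXUUUUUXXUXXUXXUXX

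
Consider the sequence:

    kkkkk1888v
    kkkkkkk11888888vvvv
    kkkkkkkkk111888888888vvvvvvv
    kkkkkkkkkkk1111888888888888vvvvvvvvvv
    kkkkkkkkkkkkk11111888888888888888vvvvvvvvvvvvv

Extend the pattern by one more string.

Reading off run lengths: k runs 5, 7, 9, 11, 13; 1 runs 1, 2, 3, 4, 5; 8 runs 3, 6, 9, 12, 15; v runs 1, 4, 7, 10, 13 — each is linear in n (n = 1, 2, …).
Setting n = 6 gives 15, 6, 18, 16 characters in each block.

kkkkkkkkkkkkkkk111111888888888888888888vvvvvvvvvvvvvvvv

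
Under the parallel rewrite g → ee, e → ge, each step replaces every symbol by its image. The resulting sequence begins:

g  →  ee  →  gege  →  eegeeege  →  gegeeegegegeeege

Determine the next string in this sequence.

eegeeegegegeeegeeegeeegegegeeege

Applying the rule to each of the 16 symbols of gegeeegegegeeege gives the pieces ee ge ee ge ge ge ee ge ee ge ee ge ge ge ee ge, which concatenate to the answer.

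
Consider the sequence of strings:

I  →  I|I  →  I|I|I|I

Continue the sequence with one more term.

Each string is two copies of the previous one joined by '|'.
Doubling I|I|I|I with '|' between the halves:

I|I|I|I|I|I|I|I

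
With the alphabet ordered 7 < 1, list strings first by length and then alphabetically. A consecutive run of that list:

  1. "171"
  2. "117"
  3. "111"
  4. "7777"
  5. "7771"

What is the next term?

Find the rightmost character of 7771 below 1, bump it to the next letter, and reset everything to its right to 7.

7717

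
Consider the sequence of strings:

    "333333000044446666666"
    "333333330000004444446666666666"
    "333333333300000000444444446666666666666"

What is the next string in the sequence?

Reading off run lengths: 3 runs 6, 8, 10; 0 runs 4, 6, 8; 4 runs 4, 6, 8; 6 runs 7, 10, 13 — each is linear in n, where the shown terms are n = 3, 4, 5.
At n = 6 the blocks have lengths 12, 10, 10, 16.

333333333333000000000044444444446666666666666666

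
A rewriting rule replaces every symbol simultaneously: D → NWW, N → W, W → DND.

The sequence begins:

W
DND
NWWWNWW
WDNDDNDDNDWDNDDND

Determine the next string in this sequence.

DNDNWWWNWWNWWWNWWNWWWNWWDNDNWWWNWWNWWWNWW

Applying the rule to each of the 17 symbols of WDNDDNDDNDWDNDDND gives the pieces DND NWW W NWW NWW W NWW NWW W NWW DND NWW W NWW NWW W NWW, which concatenate to the answer.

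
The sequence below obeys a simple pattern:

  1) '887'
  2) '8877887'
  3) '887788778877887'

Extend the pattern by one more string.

Each string is two copies of the previous one joined by '7'.
One more doubling of 887788778877887 gives the answer.

8877887788778877887788778877887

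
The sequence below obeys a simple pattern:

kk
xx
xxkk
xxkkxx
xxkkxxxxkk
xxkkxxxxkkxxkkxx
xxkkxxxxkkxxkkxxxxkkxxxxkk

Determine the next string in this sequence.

xxkkxxxxkkxxkkxxxxkkxxxxkkxxkkxxxxkkxxkkxx

Each term (from the third on) is the previous term followed by the one before it: term 3 = xx·kk = xxkk.
The next term joins xxkkxxxxkkxxkkxxxxkkxxxxkk and xxkkxxxxkkxxkkxx.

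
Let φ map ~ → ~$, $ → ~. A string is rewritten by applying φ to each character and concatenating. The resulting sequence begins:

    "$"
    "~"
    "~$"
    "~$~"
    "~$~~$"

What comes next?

~$~~$~$~

Rewriting each symbol of ~$~~$: ~→~$, $→~, ~→~$, ~→~$, $→~, which concatenates to ~$ ~ ~$ ~$ ~.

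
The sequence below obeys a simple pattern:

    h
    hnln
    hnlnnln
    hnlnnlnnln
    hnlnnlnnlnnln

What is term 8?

Every step adds nln to the end: s(k+1) = s(k)·nln.
From hnlnnlnnlnnln, 3 further steps: hnlnnlnnlnnln → hnlnnlnnlnnlnnln → hnlnnlnnlnnlnnlnnln → (answer).

hnlnnlnnlnnlnnlnnlnnln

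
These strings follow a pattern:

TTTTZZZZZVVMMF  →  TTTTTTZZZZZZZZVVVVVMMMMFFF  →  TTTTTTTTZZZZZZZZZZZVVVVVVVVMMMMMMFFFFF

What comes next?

The n-th term is 2n+2 T's then 3n+2 Z's then 3n-1 V's then 2n M's then 2n-1 F's (n = 1, 2, …).
For the next term, n = 4, so the run lengths are 10, 14, 11, 8, 7.

TTTTTTTTTTZZZZZZZZZZZZZZVVVVVVVVVVVMMMMMMMMFFFFFFF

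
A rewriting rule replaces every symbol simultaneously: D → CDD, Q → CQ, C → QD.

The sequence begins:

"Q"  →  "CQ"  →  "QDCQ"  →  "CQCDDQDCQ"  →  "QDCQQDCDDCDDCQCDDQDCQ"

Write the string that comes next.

Applying the rule to each of the 21 symbols of QDCQQDCDDCDDCQCDDQDCQ gives the pieces CQ CDD QD CQ CQ CDD QD CDD CDD QD CDD CDD QD CQ QD CDD CDD CQ CDD QD CQ, which concatenate to the answer.

CQCDDQDCQCQCDDQDCDDCDDQDCDDCDDQDCQQDCDDCDDCQCDDQDCQ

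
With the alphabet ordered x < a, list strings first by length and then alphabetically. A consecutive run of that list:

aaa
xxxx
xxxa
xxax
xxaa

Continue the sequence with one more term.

Find the rightmost character of xxaa below a, bump it to the next letter, and reset everything to its right to x.

xaxx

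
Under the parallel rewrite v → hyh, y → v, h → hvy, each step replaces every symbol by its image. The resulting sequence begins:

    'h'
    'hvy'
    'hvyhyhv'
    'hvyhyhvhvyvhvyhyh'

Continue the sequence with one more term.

Applying the rule to each of the 17 symbols of hvyhyhvhvyvhvyhyh gives the pieces hvy hyh v hvy v hvy hyh hvy hyh v hyh hvy hyh v hvy v hvy, which concatenate to the answer.

hvyhyhvhvyvhvyhyhhvyhyhvhyhhvyhyhvhvyvhvy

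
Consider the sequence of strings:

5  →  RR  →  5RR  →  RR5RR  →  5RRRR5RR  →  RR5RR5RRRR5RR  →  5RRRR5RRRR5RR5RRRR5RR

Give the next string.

RR5RR5RRRR5RR5RRRR5RRRR5RR5RRRR5RR

From term 3 onward, concatenate the second-to-last term with the last: 5·RR = 5RR, RR·5RR = RR5RR, …
Continuing: RR5RR5RRRR5RR · 5RRRR5RRRR5RR5RRRR5RR gives term 8.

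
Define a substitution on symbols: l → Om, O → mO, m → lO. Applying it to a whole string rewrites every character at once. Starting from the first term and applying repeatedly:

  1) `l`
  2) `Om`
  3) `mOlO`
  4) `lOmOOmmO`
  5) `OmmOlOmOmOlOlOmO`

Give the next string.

Applying the rule to each of the 16 symbols of OmmOlOmOmOlOlOmO gives the pieces mO lO lO mO Om mO lO mO lO mO Om mO Om mO lO mO, which concatenate to the answer.

mOlOlOmOOmmOlOmOlOmOOmmOOmmOlOmO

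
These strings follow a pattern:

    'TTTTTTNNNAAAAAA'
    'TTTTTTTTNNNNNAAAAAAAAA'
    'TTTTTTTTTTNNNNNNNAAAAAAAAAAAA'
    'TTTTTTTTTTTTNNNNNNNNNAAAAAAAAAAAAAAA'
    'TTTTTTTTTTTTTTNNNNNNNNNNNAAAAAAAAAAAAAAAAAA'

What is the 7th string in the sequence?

TTTTTTTTTTTTTTTTTTNNNNNNNNNNNNNNNAAAAAAAAAAAAAAAAAAAAAAAA

Reading off run lengths: T runs 6, 8, 10, 12, 14; N runs 3, 5, 7, 9, 11; A runs 6, 9, 12, 15, 18 — each is linear in n, where the shown terms are n = 2, 3, 4, 5, 6.
At n = 8 the blocks have lengths 18, 15, 24.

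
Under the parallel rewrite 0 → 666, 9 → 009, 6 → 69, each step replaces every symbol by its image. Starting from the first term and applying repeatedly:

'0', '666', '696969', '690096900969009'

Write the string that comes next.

Applying the rule to each of the 15 symbols of 690096900969009 gives the pieces 69 009 666 666 009 69 009 666 666 009 69 009 666 666 009, which concatenate to the answer.

690096666660096900966666600969009666666009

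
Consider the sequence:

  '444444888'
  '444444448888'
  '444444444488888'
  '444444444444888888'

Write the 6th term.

Term n consists of 2n+2 4's, followed by n+1 8's, where the shown terms are n = 2, 3, 4, 5.
Setting n = 7 gives 16, 8 characters in each block.

444444444444444488888888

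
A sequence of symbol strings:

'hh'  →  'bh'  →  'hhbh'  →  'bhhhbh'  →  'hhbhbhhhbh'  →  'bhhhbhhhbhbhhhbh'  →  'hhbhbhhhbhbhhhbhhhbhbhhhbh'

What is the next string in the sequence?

This is a Fibonacci-style word recurrence s(k) = s(k−2)·s(k−1): e.g. hh·bh = hhbh.
The next term joins bhhhbhhhbhbhhhbh and hhbhbhhhbhbhhhbhhhbhbhhhbh.

bhhhbhhhbhbhhhbhhhbhbhhhbhbhhhbhhhbhbhhhbh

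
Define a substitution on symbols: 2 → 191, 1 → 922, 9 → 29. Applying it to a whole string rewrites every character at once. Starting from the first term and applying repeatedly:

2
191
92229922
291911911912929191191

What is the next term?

Replace each of the 21 characters of 291911911912929191191 in place — 191 29 922 29 922 922 29 922 922 29 922 191 29 191 29 922 29 922 922 29 922 — and concatenate.

1912992229922922299229222992219129191299222992292229922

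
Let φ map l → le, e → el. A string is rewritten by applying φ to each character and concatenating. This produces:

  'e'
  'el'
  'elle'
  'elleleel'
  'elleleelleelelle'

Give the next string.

elleleelleelelleleelelleelleleel

Replace each of the 16 characters of elleleelleelelle in place — el le le el le el el le le el el le el le le el — and concatenate.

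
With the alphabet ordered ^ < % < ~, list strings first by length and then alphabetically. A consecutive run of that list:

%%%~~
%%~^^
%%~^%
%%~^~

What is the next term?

%%~%^

Find the rightmost character of %%~^~ below ~, bump it to the next letter, and reset everything to its right to ^.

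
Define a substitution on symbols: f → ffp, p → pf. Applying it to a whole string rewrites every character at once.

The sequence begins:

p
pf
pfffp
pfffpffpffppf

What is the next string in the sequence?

Applying the rule to each of the 13 symbols of pfffpffpffppf gives the pieces pf ffp ffp ffp pf ffp ffp pf ffp ffp pf pf ffp, which concatenate to the answer.

pfffpffpffppfffpffppfffpffppfpfffp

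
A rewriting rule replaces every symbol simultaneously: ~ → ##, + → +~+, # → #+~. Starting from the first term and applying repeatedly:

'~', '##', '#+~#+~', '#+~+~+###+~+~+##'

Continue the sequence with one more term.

Rewriting the 16 symbols of #+~+~+###+~+~+## one by one yields #+~ +~+ ## +~+ ## +~+ #+~ #+~ #+~ +~+ ## +~+ ## +~+ #+~ #+~; concatenated:

#+~+~+##+~+##+~+#+~#+~#+~+~+##+~+##+~+#+~#+~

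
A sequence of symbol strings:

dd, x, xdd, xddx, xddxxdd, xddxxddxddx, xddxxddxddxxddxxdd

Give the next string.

xddxxddxddxxddxxddxddxxddxddx

This is a Fibonacci-style word recurrence s(k) = s(k−1)·s(k−2): e.g. x·dd = xdd.
The next term joins xddxxddxddxxddxxdd and xddxxddxddx.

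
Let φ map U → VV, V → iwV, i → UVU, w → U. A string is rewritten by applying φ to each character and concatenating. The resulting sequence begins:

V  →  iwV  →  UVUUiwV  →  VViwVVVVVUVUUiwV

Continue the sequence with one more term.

Applying the rule to each of the 16 symbols of VViwVVVVVUVUUiwV gives the pieces iwV iwV UVU U iwV iwV iwV iwV iwV VV iwV VV VV UVU U iwV, which concatenate to the answer.

iwViwVUVUUiwViwViwViwViwVVViwVVVVVUVUUiwV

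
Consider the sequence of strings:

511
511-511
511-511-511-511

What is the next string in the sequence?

511-511-511-511-511-511-511-511

Every step duplicates the string with '-' between the halves.
So the next term is two copies of 511-511-511-511 with '-' between the halves.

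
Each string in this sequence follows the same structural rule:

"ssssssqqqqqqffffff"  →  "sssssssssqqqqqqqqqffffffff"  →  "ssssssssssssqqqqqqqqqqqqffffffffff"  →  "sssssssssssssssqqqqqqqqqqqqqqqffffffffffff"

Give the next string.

ssssssssssssssssssqqqqqqqqqqqqqqqqqqffffffffffffff

The n-th term is 3n s's then 3n q's then 2n+2 f's, where the shown terms are n = 2, 3, 4, 5.
Setting n = 6 gives 18, 18, 14 characters in each block.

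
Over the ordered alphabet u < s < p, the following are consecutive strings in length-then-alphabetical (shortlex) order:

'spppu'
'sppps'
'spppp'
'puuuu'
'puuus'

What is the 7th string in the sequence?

Continuing the enumeration 2 steps past puuus: puuus → puuup → (answer).

puusu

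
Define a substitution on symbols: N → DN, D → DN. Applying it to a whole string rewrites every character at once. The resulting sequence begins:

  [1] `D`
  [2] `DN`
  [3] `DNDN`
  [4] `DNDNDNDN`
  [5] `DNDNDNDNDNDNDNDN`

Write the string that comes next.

Applying the rule to each of the 16 symbols of DNDNDNDNDNDNDNDN gives the pieces DN DN DN DN DN DN DN DN DN DN DN DN DN DN DN DN, which concatenate to the answer.

DNDNDNDNDNDNDNDNDNDNDNDNDNDNDNDN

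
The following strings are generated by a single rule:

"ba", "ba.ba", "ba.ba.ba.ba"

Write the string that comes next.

ba.ba.ba.ba.ba.ba.ba.ba

Every step duplicates the string with '.' between the halves.
So the next term is two copies of ba.ba.ba.ba with '.' between the halves.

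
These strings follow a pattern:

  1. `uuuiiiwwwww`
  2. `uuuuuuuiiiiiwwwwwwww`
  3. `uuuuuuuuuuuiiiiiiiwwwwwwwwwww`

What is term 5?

Each string has the form u^{4n-1} i^{2n+1} w^{3n+2} (n = 1, 2, …).
For term 5, n = 5, so the run lengths are 19, 11, 17.

uuuuuuuuuuuuuuuuuuuiiiiiiiiiiiwwwwwwwwwwwwwwwww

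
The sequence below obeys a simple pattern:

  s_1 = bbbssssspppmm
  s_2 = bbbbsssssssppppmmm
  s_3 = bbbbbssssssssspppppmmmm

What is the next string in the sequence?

bbbbbbsssssssssssppppppmmmmm

Reading off run lengths: b runs 3, 4, 5; s runs 5, 7, 9; p runs 3, 4, 5; m runs 2, 3, 4 — each is linear in n, where the shown terms are n = 2, 3, 4.
At n = 5 the blocks have lengths 6, 11, 6, 5.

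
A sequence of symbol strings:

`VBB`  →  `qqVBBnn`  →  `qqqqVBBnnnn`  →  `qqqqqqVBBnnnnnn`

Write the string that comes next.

Every step adds qq to the front and nn to the end of the previous string.
One more step from qqqqqqVBBnnnnnn gives the answer.

qqqqqqqqVBBnnnnnnnn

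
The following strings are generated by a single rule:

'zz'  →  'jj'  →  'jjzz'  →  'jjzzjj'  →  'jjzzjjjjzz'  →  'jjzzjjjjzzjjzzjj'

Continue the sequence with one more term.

jjzzjjjjzzjjzzjjjjzzjjjjzz

Each term (from the third on) is the previous term followed by the one before it: term 3 = jj·zz = jjzz.
Continuing: jjzzjjjjzzjjzzjj · jjzzjjjjzz gives term 7.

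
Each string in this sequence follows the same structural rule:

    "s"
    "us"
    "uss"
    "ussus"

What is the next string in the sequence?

ussususs

This is a Fibonacci-style word recurrence s(k) = s(k−1)·s(k−2): e.g. us·s = uss.
Continuing: ussus · uss gives term 5.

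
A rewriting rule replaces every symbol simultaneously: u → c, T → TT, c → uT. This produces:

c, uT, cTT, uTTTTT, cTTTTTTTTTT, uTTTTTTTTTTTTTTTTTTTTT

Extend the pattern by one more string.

Rewriting the 22 symbols of uTTTTTTTTTTTTTTTTTTTTT one by one yields c TT TT TT TT TT TT TT TT TT TT TT TT TT TT TT TT TT TT TT TT TT; concatenated:

cTTTTTTTTTTTTTTTTTTTTTTTTTTTTTTTTTTTTTTTTTT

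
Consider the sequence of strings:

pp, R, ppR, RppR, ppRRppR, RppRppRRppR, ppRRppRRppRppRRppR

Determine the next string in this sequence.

RppRppRRppRppRRppRRppRppRRppR

Each term (from the third on) is the two preceding terms concatenated in order: term 3 = pp·R = ppR.
The next term joins RppRppRRppR and ppRRppRRppRppRRppR.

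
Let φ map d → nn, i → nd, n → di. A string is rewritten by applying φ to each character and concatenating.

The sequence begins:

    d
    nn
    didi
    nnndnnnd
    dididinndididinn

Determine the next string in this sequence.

Applying the rule to each of the 16 symbols of dididinndididinn gives the pieces nn nd nn nd nn nd di di nn nd nn nd nn nd di di, which concatenate to the answer.

nnndnnndnnnddidinnndnnndnnnddidi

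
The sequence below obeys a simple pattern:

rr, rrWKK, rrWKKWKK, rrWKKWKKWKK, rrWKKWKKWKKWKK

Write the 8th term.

rrWKKWKKWKKWKKWKKWKKWKK

Each term is the previous one with WKK appended.
From rrWKKWKKWKKWKK, 3 further steps: rrWKKWKKWKKWKK → rrWKKWKKWKKWKKWKK → rrWKKWKKWKKWKKWKKWKK → (answer).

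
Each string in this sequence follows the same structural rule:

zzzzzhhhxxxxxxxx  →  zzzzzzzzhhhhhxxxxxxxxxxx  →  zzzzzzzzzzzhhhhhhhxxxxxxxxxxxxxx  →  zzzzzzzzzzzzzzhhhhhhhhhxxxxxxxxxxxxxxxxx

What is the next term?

zzzzzzzzzzzzzzzzzhhhhhhhhhhhxxxxxxxxxxxxxxxxxxxx

Term n consists of 3n-1 z's, followed by 2n-1 h's, followed by 3n+2 x's, where the shown terms are n = 2, 3, 4, 5.
For the next term, n = 6, so the run lengths are 17, 11, 20.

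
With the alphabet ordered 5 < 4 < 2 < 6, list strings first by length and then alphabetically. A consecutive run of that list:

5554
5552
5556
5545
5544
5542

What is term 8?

5525

Advancing 2 positions from 5542 through 5542 → 5546 reaches term 8.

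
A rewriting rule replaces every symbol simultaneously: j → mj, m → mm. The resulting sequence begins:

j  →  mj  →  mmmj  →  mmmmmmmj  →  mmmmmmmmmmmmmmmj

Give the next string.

mmmmmmmmmmmmmmmmmmmmmmmmmmmmmmmj

φ(mmmmmmmmmmmmmmmj) expands symbol-by-symbol to mm mm mm mm mm mm mm mm mm mm mm mm mm mm mm mj; joining the 16 pieces gives the next term.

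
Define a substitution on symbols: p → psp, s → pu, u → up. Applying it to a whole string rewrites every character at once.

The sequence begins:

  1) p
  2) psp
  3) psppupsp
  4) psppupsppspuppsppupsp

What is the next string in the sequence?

Rewriting the 21 symbols of psppupsppspuppsppupsp one by one yields psp pu psp psp up psp pu psp psp pu psp up psp psp pu psp psp up psp pu psp; concatenated:

psppupsppspuppsppupsppsppupspuppsppsppupsppspuppsppupsp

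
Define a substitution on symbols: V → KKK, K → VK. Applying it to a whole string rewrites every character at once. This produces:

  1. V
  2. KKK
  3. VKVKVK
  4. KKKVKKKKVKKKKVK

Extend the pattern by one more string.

Rewriting the 15 symbols of KKKVKKKKVKKKKVK one by one yields VK VK VK KKK VK VK VK VK KKK VK VK VK VK KKK VK; concatenated:

VKVKVKKKKVKVKVKVKKKKVKVKVKVKKKKVK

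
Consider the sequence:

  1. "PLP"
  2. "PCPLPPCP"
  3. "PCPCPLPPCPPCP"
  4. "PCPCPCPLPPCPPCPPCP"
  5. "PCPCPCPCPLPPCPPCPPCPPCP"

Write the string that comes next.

PCPCPCPCPCPLPPCPPCPPCPPCPPCP

Every step adds PC to the front and PCP to the end of the previous string.
So the next term is PC·PCPCPCPCPLPPCPPCPPCPPCP·PCP.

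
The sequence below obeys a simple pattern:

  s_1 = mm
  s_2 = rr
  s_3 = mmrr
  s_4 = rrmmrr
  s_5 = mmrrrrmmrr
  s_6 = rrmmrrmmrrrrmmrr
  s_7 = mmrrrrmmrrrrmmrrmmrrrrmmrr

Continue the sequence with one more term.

Each term (from the third on) is the two preceding terms concatenated in order: term 3 = mm·rr = mmrr.
So term 8 is rrmmrrmmrrrrmmrr·mmrrrrmmrrrrmmrrmmrrrrmmrr.

rrmmrrmmrrrrmmrrmmrrrrmmrrrrmmrrmmrrrrmmrr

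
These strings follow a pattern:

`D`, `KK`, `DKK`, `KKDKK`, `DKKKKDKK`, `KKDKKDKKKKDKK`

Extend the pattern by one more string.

DKKKKDKKKKDKKDKKKKDKK

This is a Fibonacci-style word recurrence s(k) = s(k−2)·s(k−1): e.g. D·KK = DKK.
Continuing: DKKKKDKK · KKDKKDKKKKDKK gives term 7.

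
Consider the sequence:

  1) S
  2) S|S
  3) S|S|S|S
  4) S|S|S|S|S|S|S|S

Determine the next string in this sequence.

S|S|S|S|S|S|S|S|S|S|S|S|S|S|S|S

s(k+1) = s(k)·|·s(k) — each term doubles the last with '|' between the halves.
One more doubling of S|S|S|S|S|S|S|S gives the answer.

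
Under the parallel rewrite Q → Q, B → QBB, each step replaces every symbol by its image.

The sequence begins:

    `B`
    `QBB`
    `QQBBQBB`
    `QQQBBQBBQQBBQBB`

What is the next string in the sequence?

Replace each of the 15 characters of QQQBBQBBQQBBQBB in place — Q Q Q QBB QBB Q QBB QBB Q Q QBB QBB Q QBB QBB — and concatenate.

QQQQBBQBBQQBBQBBQQQBBQBBQQBBQBB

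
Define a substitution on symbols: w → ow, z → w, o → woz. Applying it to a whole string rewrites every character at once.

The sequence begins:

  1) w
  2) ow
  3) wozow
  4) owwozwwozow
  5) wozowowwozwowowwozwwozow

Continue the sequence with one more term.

Rewriting the 24 symbols of wozowowwozwowowwozwwozow one by one yields ow woz w woz ow woz ow ow woz w ow woz ow woz ow ow woz w ow ow woz w woz ow; concatenated:

owwozwwozowwozowowwozwowwozowwozowowwozwowowwozwwozow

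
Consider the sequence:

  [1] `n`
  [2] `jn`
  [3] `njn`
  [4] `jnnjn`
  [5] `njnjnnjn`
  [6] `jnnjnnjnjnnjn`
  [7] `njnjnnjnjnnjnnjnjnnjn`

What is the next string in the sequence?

jnnjnnjnjnnjnnjnjnnjnjnnjnnjnjnnjn

From term 3 onward, concatenate the second-to-last term with the last: n·jn = njn, jn·njn = jnnjn, …
Continuing: jnnjnnjnjnnjn · njnjnnjnjnnjnnjnjnnjn gives term 8.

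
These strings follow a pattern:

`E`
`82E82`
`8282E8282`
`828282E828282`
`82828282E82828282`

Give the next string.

8282828282E8282828282

Each term wraps the previous one in 82 on the left and 82 on the right.
So the next term is 82·82828282E82828282·82.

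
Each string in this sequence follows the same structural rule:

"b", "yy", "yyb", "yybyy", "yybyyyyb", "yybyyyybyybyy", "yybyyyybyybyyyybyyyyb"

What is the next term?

Each term (from the third on) is the previous term followed by the one before it: term 3 = yy·b = yyb.
So term 8 is yybyyyybyybyyyybyyyyb·yybyyyybyybyy.

yybyyyybyybyyyybyyyybyybyyyybyybyy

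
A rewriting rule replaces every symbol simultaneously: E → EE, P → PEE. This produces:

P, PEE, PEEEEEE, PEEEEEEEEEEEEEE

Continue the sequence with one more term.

Rewriting the 15 symbols of PEEEEEEEEEEEEEE one by one yields PEE EE EE EE EE EE EE EE EE EE EE EE EE EE EE; concatenated:

PEEEEEEEEEEEEEEEEEEEEEEEEEEEEEE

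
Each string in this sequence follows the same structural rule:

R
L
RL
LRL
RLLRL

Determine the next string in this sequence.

LRLRLLRL

This is a Fibonacci-style word recurrence s(k) = s(k−2)·s(k−1): e.g. R·L = RL.
The next term joins LRL and RLLRL.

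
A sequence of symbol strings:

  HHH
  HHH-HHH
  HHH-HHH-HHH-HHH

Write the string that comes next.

s(k+1) = s(k)·-·s(k) — each term doubles the last with '-' between the halves.
So the next term is two copies of HHH-HHH-HHH-HHH with '-' between the halves.

HHH-HHH-HHH-HHH-HHH-HHH-HHH-HHH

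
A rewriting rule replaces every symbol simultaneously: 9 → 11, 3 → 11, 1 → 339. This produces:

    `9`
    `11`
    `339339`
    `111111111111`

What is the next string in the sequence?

339339339339339339339339339339339339

Rewriting each symbol of 111111111111: 1→339, 1→339, 1→339, 1→339, 1→339, 1→339, 1→339, 1→339, 1→339, 1→339, 1→339, 1→339, which concatenates to 339 339 339 339 339 339 339 339 339 339 339 339.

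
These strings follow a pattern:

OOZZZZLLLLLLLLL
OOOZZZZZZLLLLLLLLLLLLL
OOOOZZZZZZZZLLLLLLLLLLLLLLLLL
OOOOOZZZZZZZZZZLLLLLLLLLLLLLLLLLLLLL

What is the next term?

OOOOOOZZZZZZZZZZZZLLLLLLLLLLLLLLLLLLLLLLLLL

Term n consists of n O's, followed by 2n Z's, followed by 4n+1 L's, where the shown terms are n = 2, 3, 4, 5.
For the next term, n = 6, so the run lengths are 6, 12, 25.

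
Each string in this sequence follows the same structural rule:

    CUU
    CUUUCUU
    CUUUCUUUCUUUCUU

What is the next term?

Every step duplicates the string with 'U' between the halves.
One more doubling of CUUUCUUUCUUUCUU gives the answer.

CUUUCUUUCUUUCUUUCUUUCUUUCUUUCUU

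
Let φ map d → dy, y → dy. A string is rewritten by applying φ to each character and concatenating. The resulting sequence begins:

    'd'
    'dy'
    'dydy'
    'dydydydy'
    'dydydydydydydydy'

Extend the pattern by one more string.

Applying the rule to each of the 16 symbols of dydydydydydydydy gives the pieces dy dy dy dy dy dy dy dy dy dy dy dy dy dy dy dy, which concatenate to the answer.

dydydydydydydydydydydydydydydydy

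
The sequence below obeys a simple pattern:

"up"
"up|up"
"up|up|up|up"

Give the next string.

Every step duplicates the string with '|' between the halves.
So the next term is two copies of up|up|up|up with '|' between the halves.

up|up|up|up|up|up|up|up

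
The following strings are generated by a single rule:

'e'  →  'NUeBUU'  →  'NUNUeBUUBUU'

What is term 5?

Each term wraps the previous one in NU on the left and BUU on the right.
From NUNUeBUUBUU, 2 further steps: NUNUeBUUBUU → NUNUNUeBUUBUUBUU → (answer).

NUNUNUNUeBUUBUUBUUBUU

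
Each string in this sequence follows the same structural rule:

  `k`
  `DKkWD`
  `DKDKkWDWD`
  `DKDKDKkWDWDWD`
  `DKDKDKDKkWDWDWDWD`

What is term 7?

s(k+1) = DK·s(k)·WD, so each term gains DK as a prefix and WD as a suffix.
From DKDKDKDKkWDWDWDWD, 2 further steps: DKDKDKDKkWDWDWDWD → DKDKDKDKDKkWDWDWDWDWD → (answer).

DKDKDKDKDKDKkWDWDWDWDWDWD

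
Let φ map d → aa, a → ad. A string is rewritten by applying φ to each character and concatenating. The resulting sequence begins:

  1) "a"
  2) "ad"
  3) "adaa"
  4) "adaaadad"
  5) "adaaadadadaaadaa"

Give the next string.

Replace each of the 16 characters of adaaadadadaaadaa in place — ad aa ad ad ad aa ad aa ad aa ad ad ad aa ad ad — and concatenate.

adaaadadadaaadaaadaaadadadaaadad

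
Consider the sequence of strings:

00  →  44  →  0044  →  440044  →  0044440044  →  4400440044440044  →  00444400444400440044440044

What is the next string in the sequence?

440044004444004400444400444400440044440044

From term 3 onward, concatenate the second-to-last term with the last: 00·44 = 0044, 44·0044 = 440044, …
The next term joins 4400440044440044 and 00444400444400440044440044.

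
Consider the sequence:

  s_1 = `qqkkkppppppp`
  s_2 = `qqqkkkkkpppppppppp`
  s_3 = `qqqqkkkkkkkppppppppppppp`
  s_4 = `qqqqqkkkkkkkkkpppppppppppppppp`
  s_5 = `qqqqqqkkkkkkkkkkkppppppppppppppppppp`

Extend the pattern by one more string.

qqqqqqqkkkkkkkkkkkkkpppppppppppppppppppppp

Reading off run lengths: q runs 2, 3, 4, 5, 6; k runs 3, 5, 7, 9, 11; p runs 7, 10, 13, 16, 19 — each is linear in n, where the shown terms are n = 2, 3, 4, 5, 6.
Setting n = 7 gives 7, 13, 22 characters in each block.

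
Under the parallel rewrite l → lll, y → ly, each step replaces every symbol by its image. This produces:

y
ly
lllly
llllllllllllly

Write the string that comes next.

φ(llllllllllllly) expands symbol-by-symbol to lll lll lll lll lll lll lll lll lll lll lll lll lll ly; joining the 14 pieces gives the next term.

lllllllllllllllllllllllllllllllllllllllly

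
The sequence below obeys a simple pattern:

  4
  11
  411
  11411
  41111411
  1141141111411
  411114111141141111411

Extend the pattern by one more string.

From term 3 onward, concatenate the second-to-last term with the last: 4·11 = 411, 11·411 = 11411, …
So term 8 is 1141141111411·411114111141141111411.

1141141111411411114111141141111411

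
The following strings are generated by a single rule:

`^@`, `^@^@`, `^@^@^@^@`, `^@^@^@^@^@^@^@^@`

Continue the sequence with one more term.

Each string is two copies of the previous one concatenated.
Doubling ^@^@^@^@^@^@^@^@:

^@^@^@^@^@^@^@^@^@^@^@^@^@^@^@^@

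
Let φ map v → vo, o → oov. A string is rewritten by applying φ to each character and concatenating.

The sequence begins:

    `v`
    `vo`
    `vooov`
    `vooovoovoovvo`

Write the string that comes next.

Rewriting the 13 symbols of vooovoovoovvo one by one yields vo oov oov oov vo oov oov vo oov oov vo vo oov; concatenated:

vooovoovoovvooovoovvooovoovvovooov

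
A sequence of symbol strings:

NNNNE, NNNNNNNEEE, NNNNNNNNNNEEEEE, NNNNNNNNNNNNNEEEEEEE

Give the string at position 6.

NNNNNNNNNNNNNNNNNNNEEEEEEEEEEE

Each string has the form N^{3n+1} E^{2n-1} (n = 1, 2, …).
For term 6, n = 6, so the run lengths are 19, 11.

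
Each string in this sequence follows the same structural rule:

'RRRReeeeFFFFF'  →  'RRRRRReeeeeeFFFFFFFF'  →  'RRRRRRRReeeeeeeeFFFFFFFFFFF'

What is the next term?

Reading off run lengths: R runs 4, 6, 8; e runs 4, 6, 8; F runs 5, 8, 11 — each is linear in n, where the shown terms are n = 2, 3, 4.
Setting n = 5 gives 10, 10, 14 characters in each block.

RRRRRRRRRReeeeeeeeeeFFFFFFFFFFFFFF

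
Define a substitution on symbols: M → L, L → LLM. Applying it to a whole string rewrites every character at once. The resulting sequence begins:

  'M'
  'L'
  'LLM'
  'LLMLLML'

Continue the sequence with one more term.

LLMLLMLLLMLLMLLLM

Rewriting each symbol of LLMLLML: L→LLM, L→LLM, M→L, L→LLM, L→LLM, M→L, L→LLM, which concatenates to LLM LLM L LLM LLM L LLM.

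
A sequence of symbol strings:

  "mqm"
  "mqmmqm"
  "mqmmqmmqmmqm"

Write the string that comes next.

Each string is two copies of the previous one concatenated.
One more doubling of mqmmqmmqmmqm gives the answer.

mqmmqmmqmmqmmqmmqmmqmmqm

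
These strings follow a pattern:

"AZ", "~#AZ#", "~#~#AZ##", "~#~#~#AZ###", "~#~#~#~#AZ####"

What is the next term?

s(k+1) = ~#·s(k)·#, so each term gains ~# as a prefix and # as a suffix.
Applying this once more to ~#~#~#~#AZ####:

~#~#~#~#~#AZ#####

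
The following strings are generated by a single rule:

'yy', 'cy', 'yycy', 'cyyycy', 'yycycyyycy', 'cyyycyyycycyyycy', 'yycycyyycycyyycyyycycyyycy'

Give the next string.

This is a Fibonacci-style word recurrence s(k) = s(k−2)·s(k−1): e.g. yy·cy = yycy.
The next term joins cyyycyyycycyyycy and yycycyyycycyyycyyycycyyycy.

cyyycyyycycyyycyyycycyyycycyyycyyycycyyycy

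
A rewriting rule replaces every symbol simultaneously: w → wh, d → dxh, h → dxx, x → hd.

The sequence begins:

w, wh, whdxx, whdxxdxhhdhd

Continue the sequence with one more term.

Rewriting each symbol of whdxxdxhhdhd: w→wh, h→dxx, d→dxh, x→hd, x→hd, d→dxh, x→hd, h→dxx, h→dxx, d→dxh, h→dxx, d→dxh, which concatenates to wh dxx dxh hd hd dxh hd dxx dxx dxh dxx dxh.

whdxxdxhhdhddxhhddxxdxxdxhdxxdxh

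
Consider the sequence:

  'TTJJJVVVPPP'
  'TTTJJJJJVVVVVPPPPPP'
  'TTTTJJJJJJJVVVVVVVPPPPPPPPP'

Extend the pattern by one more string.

TTTTTJJJJJJJJJVVVVVVVVVPPPPPPPPPPPP

Term n consists of n+1 T's, followed by 2n+1 J's, followed by 2n+1 V's, followed by 3n P's (n = 1, 2, …).
Setting n = 4 gives 5, 9, 9, 12 characters in each block.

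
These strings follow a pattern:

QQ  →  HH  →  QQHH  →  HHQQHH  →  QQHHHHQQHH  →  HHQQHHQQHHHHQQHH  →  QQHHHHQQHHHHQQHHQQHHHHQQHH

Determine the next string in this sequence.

HHQQHHQQHHHHQQHHQQHHHHQQHHHHQQHHQQHHHHQQHH

From term 3 onward, concatenate the second-to-last term with the last: QQ·HH = QQHH, HH·QQHH = HHQQHH, …
The next term joins HHQQHHQQHHHHQQHH and QQHHHHQQHHHHQQHHQQHHHHQQHH.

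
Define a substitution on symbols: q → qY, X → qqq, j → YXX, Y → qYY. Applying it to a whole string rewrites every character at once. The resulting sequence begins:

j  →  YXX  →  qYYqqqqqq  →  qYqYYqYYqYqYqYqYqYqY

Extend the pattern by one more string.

φ(qYqYYqYYqYqYqYqYqYqY) expands symbol-by-symbol to qY qYY qY qYY qYY qY qYY qYY qY qYY qY qYY qY qYY qY qYY qY qYY qY qYY; joining the 20 pieces gives the next term.

qYqYYqYqYYqYYqYqYYqYYqYqYYqYqYYqYqYYqYqYYqYqYYqYqYY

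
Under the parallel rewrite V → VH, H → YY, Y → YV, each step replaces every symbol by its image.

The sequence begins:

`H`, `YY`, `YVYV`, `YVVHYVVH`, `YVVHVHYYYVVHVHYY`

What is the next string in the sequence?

Rewriting the 16 symbols of YVVHVHYYYVVHVHYY one by one yields YV VH VH YY VH YY YV YV YV VH VH YY VH YY YV YV; concatenated:

YVVHVHYYVHYYYVYVYVVHVHYYVHYYYVYV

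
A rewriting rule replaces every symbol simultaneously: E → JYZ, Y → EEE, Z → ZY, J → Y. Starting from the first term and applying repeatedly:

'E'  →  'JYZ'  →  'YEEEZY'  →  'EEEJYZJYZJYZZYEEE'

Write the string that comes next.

JYZJYZJYZYEEEZYYEEEZYYEEEZYZYEEEJYZJYZJYZ

Applying the rule to each of the 17 symbols of EEEJYZJYZJYZZYEEE gives the pieces JYZ JYZ JYZ Y EEE ZY Y EEE ZY Y EEE ZY ZY EEE JYZ JYZ JYZ, which concatenate to the answer.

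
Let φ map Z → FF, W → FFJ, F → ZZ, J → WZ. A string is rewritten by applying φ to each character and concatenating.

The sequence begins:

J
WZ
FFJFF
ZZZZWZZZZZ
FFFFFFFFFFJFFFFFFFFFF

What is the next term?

ZZZZZZZZZZZZZZZZZZZZWZZZZZZZZZZZZZZZZZZZZZ

Replace each of the 21 characters of FFFFFFFFFFJFFFFFFFFFF in place — ZZ ZZ ZZ ZZ ZZ ZZ ZZ ZZ ZZ ZZ WZ ZZ ZZ ZZ ZZ ZZ ZZ ZZ ZZ ZZ ZZ — and concatenate.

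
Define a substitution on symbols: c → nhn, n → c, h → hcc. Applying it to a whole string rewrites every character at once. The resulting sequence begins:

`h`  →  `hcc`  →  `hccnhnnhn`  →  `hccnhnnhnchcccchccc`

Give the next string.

Replace each of the 19 characters of hccnhnnhnchcccchccc in place — hcc nhn nhn c hcc c c hcc c nhn hcc nhn nhn nhn nhn hcc nhn nhn nhn — and concatenate.

hccnhnnhnchcccchcccnhnhccnhnnhnnhnnhnhccnhnnhnnhn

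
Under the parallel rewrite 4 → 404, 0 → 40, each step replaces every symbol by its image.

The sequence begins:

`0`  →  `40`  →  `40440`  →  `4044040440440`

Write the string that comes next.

4044040440440404404044044040440440

φ(4044040440440) expands symbol-by-symbol to 404 40 404 404 40 404 40 404 404 40 404 404 40; joining the 13 pieces gives the next term.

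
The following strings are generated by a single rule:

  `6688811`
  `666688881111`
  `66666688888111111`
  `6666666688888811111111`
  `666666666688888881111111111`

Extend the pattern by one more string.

66666666666688888888111111111111

Term n consists of 2n 6's, followed by n+2 8's, followed by 2n 1's (n = 1, 2, …).
Setting n = 6 gives 12, 8, 12 characters in each block.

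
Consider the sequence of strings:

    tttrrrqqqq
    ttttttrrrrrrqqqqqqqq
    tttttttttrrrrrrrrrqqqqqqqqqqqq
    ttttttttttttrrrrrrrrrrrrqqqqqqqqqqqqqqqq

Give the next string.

Reading off run lengths: t runs 3, 6, 9, 12; r runs 3, 6, 9, 12; q runs 4, 8, 12, 16 — each is linear in n (n = 1, 2, …).
At n = 5 the blocks have lengths 15, 15, 20.

tttttttttttttttrrrrrrrrrrrrrrrqqqqqqqqqqqqqqqqqqqq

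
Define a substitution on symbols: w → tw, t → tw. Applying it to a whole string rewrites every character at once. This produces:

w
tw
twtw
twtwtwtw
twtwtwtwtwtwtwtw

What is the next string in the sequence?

Applying the rule to each of the 16 symbols of twtwtwtwtwtwtwtw gives the pieces tw tw tw tw tw tw tw tw tw tw tw tw tw tw tw tw, which concatenate to the answer.

twtwtwtwtwtwtwtwtwtwtwtwtwtwtwtw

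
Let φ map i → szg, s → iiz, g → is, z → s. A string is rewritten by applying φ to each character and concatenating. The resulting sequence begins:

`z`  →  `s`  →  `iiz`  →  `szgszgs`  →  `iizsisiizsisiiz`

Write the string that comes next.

szgszgsiizszgiizszgszgsiizszgiizszgszgs

Applying the rule to each of the 15 symbols of iizsisiizsisiiz gives the pieces szg szg s iiz szg iiz szg szg s iiz szg iiz szg szg s, which concatenate to the answer.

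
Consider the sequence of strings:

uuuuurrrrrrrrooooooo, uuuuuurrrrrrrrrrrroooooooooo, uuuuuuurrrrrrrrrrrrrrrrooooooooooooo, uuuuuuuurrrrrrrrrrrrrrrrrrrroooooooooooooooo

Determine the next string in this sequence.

Each string has the form u^{n+3} r^{4n} o^{3n+1}, where the shown terms are n = 2, 3, 4, 5.
For the next term, n = 6, so the run lengths are 9, 24, 19.

uuuuuuuuurrrrrrrrrrrrrrrrrrrrrrrrooooooooooooooooooo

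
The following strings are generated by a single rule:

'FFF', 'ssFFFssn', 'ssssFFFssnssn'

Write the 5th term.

Every step adds ss to the front and ssn to the end of the previous string.
From ssssFFFssnssn, 2 further steps: ssssFFFssnssn → ssssssFFFssnssnssn → (answer).

ssssssssFFFssnssnssnssn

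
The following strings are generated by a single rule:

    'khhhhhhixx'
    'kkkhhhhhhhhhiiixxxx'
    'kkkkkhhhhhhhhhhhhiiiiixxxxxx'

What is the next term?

Reading off run lengths: k runs 1, 3, 5; h runs 6, 9, 12; i runs 1, 3, 5; x runs 2, 4, 6 — each is linear in n (n = 1, 2, …).
For the next term, n = 4, so the run lengths are 7, 15, 7, 8.

kkkkkkkhhhhhhhhhhhhhhhiiiiiiixxxxxxxx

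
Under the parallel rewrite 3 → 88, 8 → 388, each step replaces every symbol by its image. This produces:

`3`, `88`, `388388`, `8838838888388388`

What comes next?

φ(8838838888388388) expands symbol-by-symbol to 388 388 88 388 388 88 388 388 388 388 88 388 388 88 388 388; joining the 16 pieces gives the next term.

38838888388388883883883883888838838888388388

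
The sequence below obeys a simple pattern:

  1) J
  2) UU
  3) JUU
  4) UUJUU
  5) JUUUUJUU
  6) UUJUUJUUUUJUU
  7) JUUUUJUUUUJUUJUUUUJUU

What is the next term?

Each term (from the third on) is the two preceding terms concatenated in order: term 3 = J·UU = JUU.
Continuing: UUJUUJUUUUJUU · JUUUUJUUUUJUUJUUUUJUU gives term 8.

UUJUUJUUUUJUUJUUUUJUUUUJUUJUUUUJUU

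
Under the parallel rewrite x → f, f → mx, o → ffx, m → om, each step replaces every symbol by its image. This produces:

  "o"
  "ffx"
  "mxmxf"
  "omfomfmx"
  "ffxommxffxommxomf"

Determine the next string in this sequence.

mxmxfffxomomfmxmxfffxomomfffxommx

φ(ffxommxffxommxomf) expands symbol-by-symbol to mx mx f ffx om om f mx mx f ffx om om f ffx om mx; joining the 17 pieces gives the next term.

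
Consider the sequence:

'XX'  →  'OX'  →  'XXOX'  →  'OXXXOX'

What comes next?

From term 3 onward, concatenate the second-to-last term with the last: XX·OX = XXOX, OX·XXOX = OXXXOX, …
So term 5 is XXOX·OXXXOX.

XXOXOXXXOX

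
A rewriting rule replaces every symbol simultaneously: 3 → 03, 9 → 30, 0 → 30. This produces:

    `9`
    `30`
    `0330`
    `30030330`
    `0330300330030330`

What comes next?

φ(0330300330030330) expands symbol-by-symbol to 30 03 03 30 03 30 30 03 03 30 30 03 30 03 03 30; joining the 16 pieces gives the next term.

30030330033030030330300330030330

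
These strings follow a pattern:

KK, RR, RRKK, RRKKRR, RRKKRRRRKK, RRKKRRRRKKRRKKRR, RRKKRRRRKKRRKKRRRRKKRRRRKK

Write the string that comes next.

RRKKRRRRKKRRKKRRRRKKRRRRKKRRKKRRRRKKRRKKRR

Each term (from the third on) is the previous term followed by the one before it: term 3 = RR·KK = RRKK.
So term 8 is RRKKRRRRKKRRKKRRRRKKRRRRKK·RRKKRRRRKKRRKKRR.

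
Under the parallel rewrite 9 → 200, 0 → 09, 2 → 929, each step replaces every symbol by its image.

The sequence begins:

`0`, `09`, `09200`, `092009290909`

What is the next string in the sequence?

0920092909092009292000920009200

Rewriting each symbol of 092009290909: 0→09, 9→200, 2→929, 0→09, 0→09, 9→200, 2→929, 9→200, 0→09, 9→200, 0→09, 9→200, which concatenates to 09 200 929 09 09 200 929 200 09 200 09 200.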